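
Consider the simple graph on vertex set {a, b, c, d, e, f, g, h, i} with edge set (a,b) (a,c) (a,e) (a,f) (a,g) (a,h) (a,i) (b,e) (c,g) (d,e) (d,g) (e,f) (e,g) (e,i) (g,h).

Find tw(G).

A width-2 tree decomposition is:
Bags: B1 = {a, e, g}  B2 = {d, e, g}  B3 = {a, e, i}  B4 = {a, b, e}  B5 = {a, e, f}  B6 = {a, c, g}  B7 = {a, g, h}
Tree: B1–B2, B1–B3, B1–B4, B4–B5, B1–B6, B6–B7
Each bag holds 3 vertices, so the decomposition has width 2, which upper-bounds the treewidth. On the other hand G contains the 3-clique {d, e, g}. A clique must lie in a single bag of any decomposition, so no decomposition can have width below 2. The upper and lower bounds meet at 2, so that is the treewidth.

2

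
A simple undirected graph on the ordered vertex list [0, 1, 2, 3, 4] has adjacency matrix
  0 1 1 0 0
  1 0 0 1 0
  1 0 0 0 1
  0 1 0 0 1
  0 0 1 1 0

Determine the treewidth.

2

A width-2 tree decomposition is:
Bags: B1 = {0, 2, 4}  B2 = {0, 3, 4}  B3 = {0, 1, 3}
Tree: B1–B2, B2–B3
The largest bag has 3 vertices, giving width 2; this decomposition certifies tw(G) ≤ 2. The edges 0–2–4–3–1–0 form a cycle, so G is not a tree and its treewidth is at least 2. The upper and lower bounds meet at 2, so that is the treewidth.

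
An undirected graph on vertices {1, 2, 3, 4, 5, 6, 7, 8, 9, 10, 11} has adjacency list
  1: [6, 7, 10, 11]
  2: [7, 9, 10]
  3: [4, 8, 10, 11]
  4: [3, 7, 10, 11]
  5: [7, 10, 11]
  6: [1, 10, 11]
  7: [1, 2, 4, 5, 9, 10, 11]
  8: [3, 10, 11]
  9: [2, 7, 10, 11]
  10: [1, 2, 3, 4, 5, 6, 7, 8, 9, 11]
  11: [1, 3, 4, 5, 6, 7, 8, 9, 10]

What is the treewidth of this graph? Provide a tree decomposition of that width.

The largest bag has 4 vertices, giving width 3; this decomposition certifies tw(G) ≤ 3. For the lower bound, the 4 vertices {2, 7, 9, 10} are pairwise adjacent, and any tree decomposition puts a clique entirely inside one bag — forcing width ≥ 3. Therefore the treewidth is 3.

Treewidth 3.
One such decomposition:
Bags: B1 = {1, 7, 10, 11}  B2 = {7, 9, 10, 11}  B3 = {4, 7, 10, 11}  B4 = {3, 4, 10, 11}  B5 = {2, 7, 9, 10}  B6 = {5, 7, 10, 11}  B7 = {3, 8, 10, 11}  B8 = {1, 6, 10, 11}
Tree: B1–B2, B1–B3, B3–B4, B2–B5, B2–B6, B4–B7, B1–B8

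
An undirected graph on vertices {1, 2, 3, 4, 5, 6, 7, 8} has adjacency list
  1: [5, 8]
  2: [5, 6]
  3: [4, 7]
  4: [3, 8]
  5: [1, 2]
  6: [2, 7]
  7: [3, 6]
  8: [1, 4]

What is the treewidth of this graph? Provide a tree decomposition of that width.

Treewidth 2.
One optimal decomposition is:
Bags: B1 = {2, 5, 6}  B2 = {5, 6, 7}  B3 = {3, 5, 7}  B4 = {3, 4, 5}  B5 = {4, 5, 8}  B6 = {1, 5, 8}
Tree: B1–B2, B2–B3, B3–B4, B4–B5, B5–B6

The largest bag has 3 vertices, giving width 2; this decomposition certifies tw(G) ≤ 2. Since 5–2–6–7–3–4–8–1–5 is a cycle in G, G is not acyclic. Forests are exactly the graphs of treewidth ≤ 1, so tw(G) ≥ 2. Combining the bounds, tw(G) = 2.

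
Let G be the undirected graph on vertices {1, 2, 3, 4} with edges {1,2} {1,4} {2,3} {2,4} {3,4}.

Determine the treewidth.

2

A width-2 tree decomposition is:
Bags: B1 = {2, 3, 4}  B2 = {1, 2, 4}
Tree: B1–B2
The largest bag has 3 vertices, giving width 2; this decomposition certifies tw(G) ≤ 2. Conversely, {1, 2, 4} is a clique of size 3, and the vertices of any clique must share a bag in every tree decomposition; so some bag has ≥ 3 vertices and tw(G) ≥ 2. The upper and lower bounds meet at 2, so that is the treewidth.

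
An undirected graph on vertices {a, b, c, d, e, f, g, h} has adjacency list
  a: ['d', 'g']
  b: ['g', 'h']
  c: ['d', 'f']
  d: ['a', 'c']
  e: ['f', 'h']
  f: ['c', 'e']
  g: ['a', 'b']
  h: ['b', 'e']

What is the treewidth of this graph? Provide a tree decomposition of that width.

Each bag holds 3 vertices, so the decomposition has width 2, which upper-bounds the treewidth. Since f–e–h–b–g–a–d–c–f is a cycle in G, G is not acyclic. Forests are exactly the graphs of treewidth ≤ 1, so tw(G) ≥ 2. Therefore the treewidth is 2.

Treewidth 2.
Bags: B1 = {e, f, h}  B2 = {b, f, h}  B3 = {b, f, g}  B4 = {a, f, g}  B5 = {a, d, f}  B6 = {c, d, f}
Tree: B1–B2, B2–B3, B3–B4, B4–B5, B5–B6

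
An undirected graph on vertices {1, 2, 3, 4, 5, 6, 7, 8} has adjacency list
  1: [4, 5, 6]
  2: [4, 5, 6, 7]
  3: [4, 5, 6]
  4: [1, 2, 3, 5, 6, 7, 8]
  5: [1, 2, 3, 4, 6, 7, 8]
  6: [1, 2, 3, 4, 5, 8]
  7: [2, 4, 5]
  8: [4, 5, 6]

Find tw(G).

3

A width-3 tree decomposition is:
Bags: B1 = {3, 4, 5, 6}  B2 = {2, 4, 5, 6}  B3 = {1, 4, 5, 6}  B4 = {2, 4, 5, 7}  B5 = {4, 5, 6, 8}
Tree: B1–B2, B1–B3, B2–B4, B2–B5
The largest bag has 4 vertices, giving width 3; this decomposition certifies tw(G) ≤ 3. Conversely, {4, 5, 6, 8} is a clique of size 4, and the vertices of any clique must share a bag in every tree decomposition; so some bag has ≥ 4 vertices and tw(G) ≥ 3. The upper and lower bounds meet at 3, so that is the treewidth.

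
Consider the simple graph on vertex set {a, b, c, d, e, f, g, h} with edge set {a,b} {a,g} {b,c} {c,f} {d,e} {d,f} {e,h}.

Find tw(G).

1

A width-1 tree decomposition is:
Bags: B1 = {e, h}  B2 = {d, e}  B3 = {d, f}  B4 = {c, f}  B5 = {b, c}  B6 = {a, b}  B7 = {a, g}
Tree: B1–B2, B2–B3, B3–B4, B4–B5, B5–B6, B6–B7
Every bag has size at most 2, so the width is 2 − 1 = 1 and tw(G) ≤ 1. G has an edge, so its treewidth is at least 1. The upper and lower bounds meet at 1, so that is the treewidth.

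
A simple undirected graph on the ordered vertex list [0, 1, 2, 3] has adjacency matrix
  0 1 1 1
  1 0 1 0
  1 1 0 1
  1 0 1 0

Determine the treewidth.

2

A width-2 tree decomposition is:
Bags: B1 = {0, 1, 2}  B2 = {0, 2, 3}
Tree: B1–B2
Every bag has size at most 3, so the width is 3 − 1 = 2 and tw(G) ≤ 2. On the other hand G contains the 3-clique {0, 1, 2}. A clique must lie in a single bag of any decomposition, so no decomposition can have width below 2. The upper and lower bounds meet at 2, so that is the treewidth.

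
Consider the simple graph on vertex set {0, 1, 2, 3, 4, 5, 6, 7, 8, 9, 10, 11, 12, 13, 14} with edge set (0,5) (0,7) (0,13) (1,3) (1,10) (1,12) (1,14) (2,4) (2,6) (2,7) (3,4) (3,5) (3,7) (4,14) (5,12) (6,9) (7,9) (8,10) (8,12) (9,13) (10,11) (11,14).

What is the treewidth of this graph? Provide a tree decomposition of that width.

Treewidth 3.
Bags: B1 = {8, 10, 11, 14}  B2 = {1, 8, 10, 14}  B3 = {1, 8, 12, 14}  B4 = {1, 4, 12, 14}  B5 = {1, 3, 4, 12}  B6 = {3, 4, 5, 12}  B7 = {2, 3, 4, 5}  B8 = {2, 3, 5, 7}  B9 = {0, 2, 5, 7}  B10 = {0, 2, 6, 7}  B11 = {0, 6, 7, 9}  B12 = {0, 6, 9, 13}
Tree: B1–B2, B2–B3, B3–B4, B4–B5, B5–B6, B6–B7, B7–B8, B8–B9, B9–B10, B10–B11, B11–B12

Each bag holds 4 vertices, so the decomposition has width 3, which upper-bounds the treewidth. For the lower bound: the 4 vertex sets {8,10,11}, {14}, {1}, {3,4,5,12} are disjoint, each induces a connected subgraph, and every pair is joined by at least one edge of G. Contracting each set to a single vertex therefore yields K_{4} as a minor, and since treewidth is minor-monotone, tw(G) ≥ tw(K_{4}) = 3. Therefore the treewidth is 3.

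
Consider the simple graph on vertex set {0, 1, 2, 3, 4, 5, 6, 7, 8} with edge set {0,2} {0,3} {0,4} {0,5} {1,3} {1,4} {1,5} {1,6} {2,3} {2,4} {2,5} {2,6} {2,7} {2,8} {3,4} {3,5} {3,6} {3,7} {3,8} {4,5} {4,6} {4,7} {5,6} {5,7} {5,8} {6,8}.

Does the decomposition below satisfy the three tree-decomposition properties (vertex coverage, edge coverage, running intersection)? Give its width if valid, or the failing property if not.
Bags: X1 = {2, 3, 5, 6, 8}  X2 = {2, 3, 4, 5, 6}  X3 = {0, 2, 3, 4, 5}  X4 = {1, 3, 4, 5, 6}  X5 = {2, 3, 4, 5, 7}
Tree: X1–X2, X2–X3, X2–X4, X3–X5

Yes; width 4.

Vertex coverage: the bags together contain {0, 1, 2, 3, 4, 5, 6, 7, 8}, the full vertex set. Edge coverage: each edge of G has both endpoints in at least one bag. Running intersection: for every vertex, the bags containing it form a connected subtree. All three properties hold, so this is a valid tree decomposition of width max|bag| − 1 = 4, and hence tw(G) ≤ 4.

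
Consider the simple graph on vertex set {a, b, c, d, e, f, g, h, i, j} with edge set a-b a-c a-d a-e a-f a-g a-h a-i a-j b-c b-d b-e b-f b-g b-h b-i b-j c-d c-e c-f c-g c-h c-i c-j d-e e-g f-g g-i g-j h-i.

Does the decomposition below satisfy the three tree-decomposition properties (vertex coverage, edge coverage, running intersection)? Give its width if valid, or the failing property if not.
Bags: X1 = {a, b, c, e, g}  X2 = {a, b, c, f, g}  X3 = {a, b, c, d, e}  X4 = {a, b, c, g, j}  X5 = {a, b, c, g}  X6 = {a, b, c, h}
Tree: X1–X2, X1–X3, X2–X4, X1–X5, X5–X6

A tree decomposition must satisfy three properties: every vertex lies in some bag; for every edge, both endpoints lie together in some bag; and for every vertex, the bags containing it form a connected subtree. Here vertex i appears in no bag, so the decomposition is invalid.

No — vertex i appears in no bag.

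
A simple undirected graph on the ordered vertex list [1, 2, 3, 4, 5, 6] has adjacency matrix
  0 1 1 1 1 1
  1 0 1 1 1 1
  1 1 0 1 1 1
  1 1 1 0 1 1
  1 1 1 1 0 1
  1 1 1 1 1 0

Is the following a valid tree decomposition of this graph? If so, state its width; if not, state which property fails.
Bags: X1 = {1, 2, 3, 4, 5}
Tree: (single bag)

No — vertex 6 appears in no bag.

A tree decomposition must satisfy three properties: every vertex lies in some bag; for every edge, both endpoints lie together in some bag; and for every vertex, the bags containing it form a connected subtree. Here vertex 6 appears in no bag, so the decomposition is invalid.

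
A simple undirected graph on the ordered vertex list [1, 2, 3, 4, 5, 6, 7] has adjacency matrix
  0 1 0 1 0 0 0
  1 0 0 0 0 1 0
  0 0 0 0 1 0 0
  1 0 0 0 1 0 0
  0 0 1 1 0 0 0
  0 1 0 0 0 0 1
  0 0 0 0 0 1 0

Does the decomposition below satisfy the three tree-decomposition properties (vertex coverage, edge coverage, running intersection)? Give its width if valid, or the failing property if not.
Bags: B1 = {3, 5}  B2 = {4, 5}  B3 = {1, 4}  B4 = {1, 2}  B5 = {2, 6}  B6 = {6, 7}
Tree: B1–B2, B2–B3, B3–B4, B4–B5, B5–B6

Yes; width 1.

Every vertex of G appears in some bag (union = {1, 2, 3, 4, 5, 6, 7}); every edge is covered by a bag; and for each vertex v the set of bags containing v is connected in the bag tree. The decomposition is therefore valid. The largest bag has 2 vertices, so the width is 1.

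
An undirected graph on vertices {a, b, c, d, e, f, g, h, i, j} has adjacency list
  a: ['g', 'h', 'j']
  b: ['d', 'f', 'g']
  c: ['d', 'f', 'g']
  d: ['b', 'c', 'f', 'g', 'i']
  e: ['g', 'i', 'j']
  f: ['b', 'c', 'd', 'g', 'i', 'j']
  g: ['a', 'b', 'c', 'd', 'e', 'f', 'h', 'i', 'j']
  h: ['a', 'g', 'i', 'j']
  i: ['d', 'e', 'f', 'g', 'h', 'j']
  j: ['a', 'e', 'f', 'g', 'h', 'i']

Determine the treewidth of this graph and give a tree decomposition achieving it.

Every bag has size at most 4, so the width is 4 − 1 = 3 and tw(G) ≤ 3. For the lower bound, the 4 vertices {a, g, h, j} are pairwise adjacent, and any tree decomposition puts a clique entirely inside one bag — forcing width ≥ 3. Therefore the treewidth is 3.

Treewidth 3.
Bags: B1 = {c, d, f, g}  B2 = {d, f, g, i}  B3 = {f, g, i, j}  B4 = {g, h, i, j}  B5 = {b, d, f, g}  B6 = {a, g, h, j}  B7 = {e, g, i, j}
Tree: B1–B2, B2–B3, B3–B4, B1–B5, B4–B6, B4–B7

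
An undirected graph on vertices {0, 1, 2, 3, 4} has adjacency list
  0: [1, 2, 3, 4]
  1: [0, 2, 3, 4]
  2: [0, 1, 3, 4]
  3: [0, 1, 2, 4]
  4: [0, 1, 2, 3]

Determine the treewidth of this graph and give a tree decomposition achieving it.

Treewidth 4.
Bags: B1 = {0, 1, 2, 3, 4}
Tree: (single bag)

A single bag containing all 5 vertices is trivially a valid decomposition of width 4. For the lower bound, the 5 vertices {0, 1, 2, 3, 4} are pairwise adjacent, and any tree decomposition puts a clique entirely inside one bag — forcing width ≥ 4. Therefore the treewidth is 4.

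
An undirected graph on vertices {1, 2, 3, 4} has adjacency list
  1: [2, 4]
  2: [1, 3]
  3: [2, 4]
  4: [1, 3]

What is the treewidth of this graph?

A width-2 tree decomposition is:
Bags: B1 = {2, 3, 4}  B2 = {1, 2, 4}
Tree: B1–B2
Every bag has size at most 3, so the width is 3 − 1 = 2 and tw(G) ≤ 2. The edges 4–3–2–1–4 form a cycle, so G is not a tree and its treewidth is at least 2. Combining the bounds, tw(G) = 2.

2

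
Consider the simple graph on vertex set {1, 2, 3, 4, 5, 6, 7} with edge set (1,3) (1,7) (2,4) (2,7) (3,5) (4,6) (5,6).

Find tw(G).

2

A width-2 tree decomposition is:
Bags: B1 = {2, 4, 7}  B2 = {4, 6, 7}  B3 = {5, 6, 7}  B4 = {3, 5, 7}  B5 = {1, 3, 7}
Tree: B1–B2, B2–B3, B3–B4, B4–B5
Every bag has size at most 3, so the width is 3 − 1 = 2 and tw(G) ≤ 2. Since 7–2–4–6–5–3–1–7 is a cycle in G, G is not acyclic. Forests are exactly the graphs of treewidth ≤ 1, so tw(G) ≥ 2. Therefore the treewidth is 2.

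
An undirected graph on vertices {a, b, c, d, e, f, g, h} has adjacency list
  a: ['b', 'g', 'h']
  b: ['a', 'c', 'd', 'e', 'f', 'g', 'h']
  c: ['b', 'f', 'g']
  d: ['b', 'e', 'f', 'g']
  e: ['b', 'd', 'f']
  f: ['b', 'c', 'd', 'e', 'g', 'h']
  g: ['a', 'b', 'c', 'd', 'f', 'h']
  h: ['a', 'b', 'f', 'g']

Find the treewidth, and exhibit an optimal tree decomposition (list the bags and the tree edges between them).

Treewidth 3.
Bags: B1 = {b, f, g, h}  B2 = {a, b, g, h}  B3 = {b, d, f, g}  B4 = {b, d, e, f}  B5 = {b, c, f, g}
Tree: B1–B2, B1–B3, B3–B4, B1–B5

Every bag has size at most 4, so the width is 4 − 1 = 3 and tw(G) ≤ 3. For the lower bound, the 4 vertices {a, b, g, h} are pairwise adjacent, and any tree decomposition puts a clique entirely inside one bag — forcing width ≥ 3. Therefore the treewidth is 3.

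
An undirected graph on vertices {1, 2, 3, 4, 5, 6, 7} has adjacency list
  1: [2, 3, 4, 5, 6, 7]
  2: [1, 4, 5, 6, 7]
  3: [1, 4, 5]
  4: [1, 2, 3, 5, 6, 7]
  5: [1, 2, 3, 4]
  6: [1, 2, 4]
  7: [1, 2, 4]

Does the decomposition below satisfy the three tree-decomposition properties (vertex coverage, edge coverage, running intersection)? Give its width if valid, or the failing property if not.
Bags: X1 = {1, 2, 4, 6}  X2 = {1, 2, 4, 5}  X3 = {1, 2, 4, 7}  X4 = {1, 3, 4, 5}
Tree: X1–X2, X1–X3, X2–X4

Yes; width 3.

Checking the three conditions: (i) the bags cover all of {1, 2, 3, 4, 5, 6, 7}; (ii) for each edge, some bag contains both endpoints; (iii) the bags containing any fixed vertex form a subtree. All hold, so the decomposition is valid with width 4 − 1 = 3.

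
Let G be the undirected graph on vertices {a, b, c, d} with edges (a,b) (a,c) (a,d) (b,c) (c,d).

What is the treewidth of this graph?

2

A width-2 tree decomposition is:
Bags: B1 = {a, b, c}  B2 = {a, c, d}
Tree: B1–B2
The largest bag has 3 vertices, giving width 2; this decomposition certifies tw(G) ≤ 2. On the other hand G contains the 3-clique {a, c, d}. A clique must lie in a single bag of any decomposition, so no decomposition can have width below 2. The upper and lower bounds meet at 2, so that is the treewidth.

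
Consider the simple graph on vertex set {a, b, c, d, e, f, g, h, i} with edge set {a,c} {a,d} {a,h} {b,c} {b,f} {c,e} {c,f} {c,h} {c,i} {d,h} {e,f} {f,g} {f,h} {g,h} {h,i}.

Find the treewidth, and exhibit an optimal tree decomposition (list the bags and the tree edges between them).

Every bag has size at most 3, so the width is 3 − 1 = 2 and tw(G) ≤ 2. For the lower bound, the 3 vertices {c, e, f} are pairwise adjacent, and any tree decomposition puts a clique entirely inside one bag — forcing width ≥ 2. Therefore the treewidth is 2.

Treewidth 2.
Bags: B1 = {c, f, h}  B2 = {a, c, h}  B3 = {c, h, i}  B4 = {a, d, h}  B5 = {f, g, h}  B6 = {b, c, f}  B7 = {c, e, f}
Tree: B1–B2, B1–B3, B2–B4, B1–B5, B1–B6, B6–B7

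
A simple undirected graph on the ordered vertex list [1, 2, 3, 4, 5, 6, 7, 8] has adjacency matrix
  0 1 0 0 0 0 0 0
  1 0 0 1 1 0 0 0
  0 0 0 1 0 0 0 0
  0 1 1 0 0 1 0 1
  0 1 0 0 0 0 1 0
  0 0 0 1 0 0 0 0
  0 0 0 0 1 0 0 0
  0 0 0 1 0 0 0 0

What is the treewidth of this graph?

1

A width-1 tree decomposition is:
Bags: B1 = {2, 4}  B2 = {2, 5}  B3 = {4, 8}  B4 = {1, 2}  B5 = {4, 6}  B6 = {3, 4}  B7 = {5, 7}
Tree: B1–B2, B1–B3, B1–B4, B3–B5, B3–B6, B2–B7
The largest bag has 2 vertices, giving width 1; this decomposition certifies tw(G) ≤ 1. G has an edge, so its treewidth is at least 1. The upper and lower bounds meet at 1, so that is the treewidth.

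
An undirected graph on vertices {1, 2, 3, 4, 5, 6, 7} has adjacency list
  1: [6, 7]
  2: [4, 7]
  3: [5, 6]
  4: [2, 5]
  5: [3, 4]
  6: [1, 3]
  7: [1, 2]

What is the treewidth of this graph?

2

A width-2 tree decomposition is:
Bags: B1 = {3, 4, 5}  B2 = {3, 4, 6}  B3 = {1, 4, 6}  B4 = {1, 4, 7}  B5 = {2, 4, 7}
Tree: B1–B2, B2–B3, B3–B4, B4–B5
The largest bag has 3 vertices, giving width 2; this decomposition certifies tw(G) ≤ 2. Since 4–5–3–6–1–7–2–4 is a cycle in G, G is not acyclic. Forests are exactly the graphs of treewidth ≤ 1, so tw(G) ≥ 2. Combining the bounds, tw(G) = 2.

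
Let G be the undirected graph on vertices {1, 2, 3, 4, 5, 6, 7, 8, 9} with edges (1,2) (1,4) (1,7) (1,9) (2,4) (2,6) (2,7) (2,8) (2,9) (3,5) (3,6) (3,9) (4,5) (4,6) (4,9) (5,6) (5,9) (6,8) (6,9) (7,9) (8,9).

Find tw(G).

A width-3 tree decomposition is:
Bags: B1 = {2, 4, 6, 9}  B2 = {1, 2, 4, 9}  B3 = {4, 5, 6, 9}  B4 = {3, 5, 6, 9}  B5 = {2, 6, 8, 9}  B6 = {1, 2, 7, 9}
Tree: B1–B2, B1–B3, B3–B4, B1–B5, B2–B6
Every bag has size at most 4, so the width is 4 − 1 = 3 and tw(G) ≤ 3. Conversely, {2, 6, 8, 9} is a clique of size 4, and the vertices of any clique must share a bag in every tree decomposition; so some bag has ≥ 4 vertices and tw(G) ≥ 3. Therefore the treewidth is 3.

3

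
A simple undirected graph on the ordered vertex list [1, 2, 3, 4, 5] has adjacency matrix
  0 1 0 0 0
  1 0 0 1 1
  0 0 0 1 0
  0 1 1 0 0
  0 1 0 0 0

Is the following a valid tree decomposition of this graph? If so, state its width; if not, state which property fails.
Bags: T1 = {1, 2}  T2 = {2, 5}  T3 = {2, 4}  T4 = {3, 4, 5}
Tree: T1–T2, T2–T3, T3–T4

A tree decomposition must satisfy three properties: every vertex lies in some bag; for every edge, both endpoints lie together in some bag; and for every vertex, the bags containing it form a connected subtree. Here bags containing vertex 5 are not connected in the tree, so the decomposition is invalid.

No — bags containing vertex 5 are not connected in the tree.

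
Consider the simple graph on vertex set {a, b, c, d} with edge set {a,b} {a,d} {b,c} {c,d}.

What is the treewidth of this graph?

A width-2 tree decomposition is:
Bags: B1 = {a, b, c}  B2 = {a, c, d}
Tree: B1–B2
The largest bag has 3 vertices, giving width 2; this decomposition certifies tw(G) ≤ 2. Since c–b–a–d–c is a cycle in G, G is not acyclic. Forests are exactly the graphs of treewidth ≤ 1, so tw(G) ≥ 2. Hence tw(G) = 2 exactly.

2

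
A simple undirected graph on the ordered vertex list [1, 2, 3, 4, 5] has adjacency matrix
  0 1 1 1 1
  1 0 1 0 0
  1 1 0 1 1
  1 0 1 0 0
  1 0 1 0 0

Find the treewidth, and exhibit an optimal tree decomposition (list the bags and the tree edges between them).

The largest bag has 3 vertices, giving width 2; this decomposition certifies tw(G) ≤ 2. For the lower bound, the 3 vertices {1, 2, 3} are pairwise adjacent, and any tree decomposition puts a clique entirely inside one bag — forcing width ≥ 2. Hence tw(G) = 2 exactly.

Treewidth 2.
One such decomposition:
Bags: B1 = {1, 3, 4}  B2 = {1, 2, 3}  B3 = {1, 3, 5}
Tree: B1–B2, B2–B3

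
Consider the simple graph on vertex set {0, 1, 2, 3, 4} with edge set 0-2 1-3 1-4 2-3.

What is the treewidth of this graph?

1

A width-1 tree decomposition is:
Bags: B1 = {0, 2}  B2 = {2, 3}  B3 = {1, 3}  B4 = {1, 4}
Tree: B1–B2, B2–B3, B3–B4
The largest bag has 2 vertices, giving width 1; this decomposition certifies tw(G) ≤ 1. Any graph with an edge has treewidth ≥ 1, and G has the edge 0–2. Hence tw(G) = 1 exactly.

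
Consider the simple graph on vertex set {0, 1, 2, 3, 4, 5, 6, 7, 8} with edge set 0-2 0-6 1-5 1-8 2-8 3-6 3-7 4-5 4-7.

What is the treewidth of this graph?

A width-2 tree decomposition is:
Bags: B1 = {3, 4, 7}  B2 = {3, 4, 6}  B3 = {0, 4, 6}  B4 = {0, 2, 4}  B5 = {2, 4, 8}  B6 = {1, 4, 8}  B7 = {1, 4, 5}
Tree: B1–B2, B2–B3, B3–B4, B4–B5, B5–B6, B6–B7
Every bag has size at most 3, so the width is 3 − 1 = 2 and tw(G) ≤ 2. Since 4–7–3–6–0–2–8–1–5–4 is a cycle in G, G is not acyclic. Forests are exactly the graphs of treewidth ≤ 1, so tw(G) ≥ 2. Therefore the treewidth is 2.

2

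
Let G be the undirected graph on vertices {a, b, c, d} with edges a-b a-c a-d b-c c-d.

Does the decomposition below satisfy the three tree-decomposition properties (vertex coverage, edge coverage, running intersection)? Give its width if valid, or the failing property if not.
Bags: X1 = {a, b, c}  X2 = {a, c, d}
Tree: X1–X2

Vertex coverage: the bags together contain {a, b, c, d}, the full vertex set. Edge coverage: each edge of G has both endpoints in at least one bag. Running intersection: for every vertex, the bags containing it form a connected subtree. All three properties hold, so this is a valid tree decomposition of width max|bag| − 1 = 2, and hence tw(G) ≤ 2.

Yes; width 2.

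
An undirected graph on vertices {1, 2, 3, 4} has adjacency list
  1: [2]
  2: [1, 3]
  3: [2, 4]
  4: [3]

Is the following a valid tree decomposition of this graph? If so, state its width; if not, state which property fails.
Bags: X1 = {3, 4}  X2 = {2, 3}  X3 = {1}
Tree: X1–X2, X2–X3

No — edge (2,1) lies in no bag.

A tree decomposition must satisfy three properties: every vertex lies in some bag; for every edge, both endpoints lie together in some bag; and for every vertex, the bags containing it form a connected subtree. Here edge (2,1) lies in no bag, so the decomposition is invalid.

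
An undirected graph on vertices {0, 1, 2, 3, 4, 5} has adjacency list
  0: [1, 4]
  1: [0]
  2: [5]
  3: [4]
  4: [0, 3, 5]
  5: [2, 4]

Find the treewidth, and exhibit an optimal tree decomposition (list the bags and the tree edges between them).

Treewidth 1.
One optimal decomposition is:
Bags: B1 = {3, 4}  B2 = {4, 5}  B3 = {2, 5}  B4 = {0, 4}  B5 = {0, 1}
Tree: B1–B2, B2–B3, B2–B4, B4–B5

Every bag has size at most 2, so the width is 2 − 1 = 1 and tw(G) ≤ 1. G has an edge, so its treewidth is at least 1. Combining the bounds, tw(G) = 1.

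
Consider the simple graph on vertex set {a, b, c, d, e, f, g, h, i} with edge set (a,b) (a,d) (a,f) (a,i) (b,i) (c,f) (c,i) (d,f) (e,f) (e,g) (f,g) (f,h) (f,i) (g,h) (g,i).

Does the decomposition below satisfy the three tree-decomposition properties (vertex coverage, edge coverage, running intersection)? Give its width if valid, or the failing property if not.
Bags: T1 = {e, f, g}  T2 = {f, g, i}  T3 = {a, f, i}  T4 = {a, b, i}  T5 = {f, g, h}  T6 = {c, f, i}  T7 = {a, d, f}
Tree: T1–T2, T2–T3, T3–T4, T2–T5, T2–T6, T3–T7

Yes; width 2.

Checking the three conditions: (i) the bags cover all of {a, b, c, d, e, f, g, h, i}; (ii) for each edge, some bag contains both endpoints; (iii) the bags containing any fixed vertex form a subtree. All hold, so the decomposition is valid with width 3 − 1 = 2.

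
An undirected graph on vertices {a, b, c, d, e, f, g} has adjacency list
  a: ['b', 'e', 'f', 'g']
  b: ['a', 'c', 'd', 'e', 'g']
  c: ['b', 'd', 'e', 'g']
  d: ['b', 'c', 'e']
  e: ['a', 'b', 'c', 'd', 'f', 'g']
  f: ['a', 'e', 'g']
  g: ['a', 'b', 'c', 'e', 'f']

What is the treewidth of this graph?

3

A width-3 tree decomposition is:
Bags: B1 = {a, b, e, g}  B2 = {b, c, e, g}  B3 = {b, c, d, e}  B4 = {a, e, f, g}
Tree: B1–B2, B2–B3, B1–B4
The largest bag has 4 vertices, giving width 3; this decomposition certifies tw(G) ≤ 3. Conversely, {b, c, d, e} is a clique of size 4, and the vertices of any clique must share a bag in every tree decomposition; so some bag has ≥ 4 vertices and tw(G) ≥ 3. Therefore the treewidth is 3.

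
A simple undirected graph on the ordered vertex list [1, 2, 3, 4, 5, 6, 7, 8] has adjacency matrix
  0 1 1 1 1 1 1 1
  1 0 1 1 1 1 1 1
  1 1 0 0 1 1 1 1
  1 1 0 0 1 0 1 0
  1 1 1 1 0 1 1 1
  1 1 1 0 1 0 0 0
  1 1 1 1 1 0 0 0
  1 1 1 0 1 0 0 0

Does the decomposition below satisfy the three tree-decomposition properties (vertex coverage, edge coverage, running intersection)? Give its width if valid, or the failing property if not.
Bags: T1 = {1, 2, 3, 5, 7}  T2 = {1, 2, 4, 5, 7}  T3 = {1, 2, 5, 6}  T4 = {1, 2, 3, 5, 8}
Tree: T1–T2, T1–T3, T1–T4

No — edge (3,6) lies in no bag.

A tree decomposition must satisfy three properties: every vertex lies in some bag; for every edge, both endpoints lie together in some bag; and for every vertex, the bags containing it form a connected subtree. Here edge (3,6) lies in no bag, so the decomposition is invalid.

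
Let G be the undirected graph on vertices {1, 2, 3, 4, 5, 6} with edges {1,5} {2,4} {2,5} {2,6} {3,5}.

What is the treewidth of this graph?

1

A width-1 tree decomposition is:
Bags: B1 = {3, 5}  B2 = {1, 5}  B3 = {2, 5}  B4 = {2, 4}  B5 = {2, 6}
Tree: B1–B2, B2–B3, B3–B4, B4–B5
Every bag has size at most 2, so the width is 2 − 1 = 1 and tw(G) ≤ 1. G has an edge, so its treewidth is at least 1. Combining the bounds, tw(G) = 1.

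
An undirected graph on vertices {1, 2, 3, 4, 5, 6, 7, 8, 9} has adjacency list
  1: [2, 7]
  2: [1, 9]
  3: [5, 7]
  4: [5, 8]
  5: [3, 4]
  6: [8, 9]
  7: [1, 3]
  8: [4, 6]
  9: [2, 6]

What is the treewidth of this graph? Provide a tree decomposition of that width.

The largest bag has 3 vertices, giving width 2; this decomposition certifies tw(G) ≤ 2. The edges 7–3–5–4–8–6–9–2–1–7 form a cycle, so G is not a tree and its treewidth is at least 2. The upper and lower bounds meet at 2, so that is the treewidth.

Treewidth 2.
One optimal decomposition is:
Bags: B1 = {3, 5, 7}  B2 = {4, 5, 7}  B3 = {4, 7, 8}  B4 = {6, 7, 8}  B5 = {6, 7, 9}  B6 = {2, 7, 9}  B7 = {1, 2, 7}
Tree: B1–B2, B2–B3, B3–B4, B4–B5, B5–B6, B6–B7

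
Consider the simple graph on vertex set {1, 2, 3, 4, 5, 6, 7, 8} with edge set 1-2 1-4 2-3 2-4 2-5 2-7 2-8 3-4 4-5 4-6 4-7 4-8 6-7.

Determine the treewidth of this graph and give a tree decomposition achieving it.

Treewidth 2.
One such decomposition:
Bags: B1 = {2, 4, 8}  B2 = {1, 2, 4}  B3 = {2, 4, 7}  B4 = {2, 4, 5}  B5 = {2, 3, 4}  B6 = {4, 6, 7}
Tree: B1–B2, B1–B3, B1–B4, B2–B5, B3–B6

Every bag has size at most 3, so the width is 3 − 1 = 2 and tw(G) ≤ 2. For the lower bound, the 3 vertices {1, 2, 4} are pairwise adjacent, and any tree decomposition puts a clique entirely inside one bag — forcing width ≥ 2. The upper and lower bounds meet at 2, so that is the treewidth.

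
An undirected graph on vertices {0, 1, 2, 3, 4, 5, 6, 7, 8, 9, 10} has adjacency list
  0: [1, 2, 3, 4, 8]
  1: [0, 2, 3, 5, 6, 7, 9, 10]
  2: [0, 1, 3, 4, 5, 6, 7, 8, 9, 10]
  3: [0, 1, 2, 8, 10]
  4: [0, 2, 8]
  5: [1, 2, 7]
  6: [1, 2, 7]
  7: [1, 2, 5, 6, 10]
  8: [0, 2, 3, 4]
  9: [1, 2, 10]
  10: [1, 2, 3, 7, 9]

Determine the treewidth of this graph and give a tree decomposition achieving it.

Treewidth 3.
Bags: B1 = {0, 1, 2, 3}  B2 = {0, 2, 3, 8}  B3 = {1, 2, 3, 10}  B4 = {1, 2, 9, 10}  B5 = {1, 2, 7, 10}  B6 = {1, 2, 5, 7}  B7 = {0, 2, 4, 8}  B8 = {1, 2, 6, 7}
Tree: B1–B2, B1–B3, B3–B4, B4–B5, B5–B6, B2–B7, B5–B8

The largest bag has 4 vertices, giving width 3; this decomposition certifies tw(G) ≤ 3. On the other hand G contains the 4-clique {0, 2, 3, 8}. A clique must lie in a single bag of any decomposition, so no decomposition can have width below 3. Combining the bounds, tw(G) = 3.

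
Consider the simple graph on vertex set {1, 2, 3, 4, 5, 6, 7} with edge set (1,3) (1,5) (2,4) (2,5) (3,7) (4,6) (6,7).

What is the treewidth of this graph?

A width-2 tree decomposition is:
Bags: B1 = {1, 2, 5}  B2 = {1, 2, 4}  B3 = {1, 4, 6}  B4 = {1, 6, 7}  B5 = {1, 3, 7}
Tree: B1–B2, B2–B3, B3–B4, B4–B5
Every bag has size at most 3, so the width is 3 − 1 = 2 and tw(G) ≤ 2. For the lower bound, G contains the cycle 1–5–2–4–6–7–3–1, so G is not a forest; only forests have treewidth ≤ 1, hence tw(G) ≥ 2. The upper and lower bounds meet at 2, so that is the treewidth.

2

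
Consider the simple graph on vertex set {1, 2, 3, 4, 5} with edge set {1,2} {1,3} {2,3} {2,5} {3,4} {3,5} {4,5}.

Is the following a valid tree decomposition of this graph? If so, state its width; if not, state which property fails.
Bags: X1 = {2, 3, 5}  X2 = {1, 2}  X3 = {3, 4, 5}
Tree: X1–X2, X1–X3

No — edge (3,1) lies in no bag.

A tree decomposition must satisfy three properties: every vertex lies in some bag; for every edge, both endpoints lie together in some bag; and for every vertex, the bags containing it form a connected subtree. Here edge (3,1) lies in no bag, so the decomposition is invalid.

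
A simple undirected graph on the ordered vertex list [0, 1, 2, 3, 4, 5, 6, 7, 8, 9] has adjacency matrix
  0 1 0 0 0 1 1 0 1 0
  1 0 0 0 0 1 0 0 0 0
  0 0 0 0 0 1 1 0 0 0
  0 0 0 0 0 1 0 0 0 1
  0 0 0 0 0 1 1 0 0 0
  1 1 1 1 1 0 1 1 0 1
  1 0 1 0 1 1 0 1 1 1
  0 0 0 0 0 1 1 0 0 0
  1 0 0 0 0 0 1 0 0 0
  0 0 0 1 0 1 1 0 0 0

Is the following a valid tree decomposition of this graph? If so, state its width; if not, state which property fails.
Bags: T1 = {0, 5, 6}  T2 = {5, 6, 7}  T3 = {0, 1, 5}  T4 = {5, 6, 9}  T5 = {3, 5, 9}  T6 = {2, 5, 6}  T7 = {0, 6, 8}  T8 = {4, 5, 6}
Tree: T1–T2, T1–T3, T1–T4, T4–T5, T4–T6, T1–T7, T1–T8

Yes; width 2.

Vertex coverage: the bags together contain {0, 1, 2, 3, 4, 5, 6, 7, 8, 9}, the full vertex set. Edge coverage: each edge of G has both endpoints in at least one bag. Running intersection: for every vertex, the bags containing it form a connected subtree. All three properties hold, so this is a valid tree decomposition of width max|bag| − 1 = 2, and hence tw(G) ≤ 2.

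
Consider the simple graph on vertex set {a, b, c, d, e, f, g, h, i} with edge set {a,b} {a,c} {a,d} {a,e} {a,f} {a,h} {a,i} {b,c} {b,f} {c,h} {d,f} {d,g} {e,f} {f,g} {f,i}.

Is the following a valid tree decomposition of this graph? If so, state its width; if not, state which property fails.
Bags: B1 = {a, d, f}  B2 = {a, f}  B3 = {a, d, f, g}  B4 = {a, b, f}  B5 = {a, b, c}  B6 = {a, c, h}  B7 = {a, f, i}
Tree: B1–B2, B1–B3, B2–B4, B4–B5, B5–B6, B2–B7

No — vertex e appears in no bag.

A tree decomposition must satisfy three properties: every vertex lies in some bag; for every edge, both endpoints lie together in some bag; and for every vertex, the bags containing it form a connected subtree. Here vertex e appears in no bag, so the decomposition is invalid.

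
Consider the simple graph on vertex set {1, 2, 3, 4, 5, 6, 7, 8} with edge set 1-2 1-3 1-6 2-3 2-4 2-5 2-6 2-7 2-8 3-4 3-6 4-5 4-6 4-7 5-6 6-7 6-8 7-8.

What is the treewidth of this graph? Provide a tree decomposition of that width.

Every bag has size at most 4, so the width is 4 − 1 = 3 and tw(G) ≤ 3. Conversely, {2, 6, 7, 8} is a clique of size 4, and the vertices of any clique must share a bag in every tree decomposition; so some bag has ≥ 4 vertices and tw(G) ≥ 3. Combining the bounds, tw(G) = 3.

Treewidth 3.
One optimal decomposition is:
Bags: B1 = {2, 3, 4, 6}  B2 = {2, 4, 6, 7}  B3 = {2, 6, 7, 8}  B4 = {1, 2, 3, 6}  B5 = {2, 4, 5, 6}
Tree: B1–B2, B2–B3, B1–B4, B2–B5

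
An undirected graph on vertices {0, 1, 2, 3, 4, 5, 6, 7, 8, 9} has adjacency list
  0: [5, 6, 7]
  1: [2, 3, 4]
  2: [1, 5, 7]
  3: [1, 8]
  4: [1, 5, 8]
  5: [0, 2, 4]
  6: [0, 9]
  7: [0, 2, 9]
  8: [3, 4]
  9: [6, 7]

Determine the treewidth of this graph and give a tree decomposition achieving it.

The largest bag has 3 vertices, giving width 2; this decomposition certifies tw(G) ≤ 2. For the lower bound, G contains the cycle 6–9–7–0–6, so G is not a forest; only forests have treewidth ≤ 1, hence tw(G) ≥ 2. Therefore the treewidth is 2.

Treewidth 2.
One optimal decomposition is:
Bags: B1 = {0, 6, 9}  B2 = {0, 7, 9}  B3 = {0, 5, 7}  B4 = {2, 5, 7}  B5 = {2, 4, 5}  B6 = {1, 2, 4}  B7 = {1, 4, 8}  B8 = {1, 3, 8}
Tree: B1–B2, B2–B3, B3–B4, B4–B5, B5–B6, B6–B7, B7–B8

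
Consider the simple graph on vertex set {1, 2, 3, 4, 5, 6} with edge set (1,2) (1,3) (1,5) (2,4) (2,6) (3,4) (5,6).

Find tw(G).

A width-2 tree decomposition is:
Bags: B1 = {2, 3, 4}  B2 = {1, 2, 3}  B3 = {1, 2, 6}  B4 = {1, 5, 6}
Tree: B1–B2, B2–B3, B3–B4
Each bag holds 3 vertices, so the decomposition has width 2, which upper-bounds the treewidth. Since 4–3–1–2–4 is a cycle in G, G is not acyclic. Forests are exactly the graphs of treewidth ≤ 1, so tw(G) ≥ 2. Therefore the treewidth is 2.

2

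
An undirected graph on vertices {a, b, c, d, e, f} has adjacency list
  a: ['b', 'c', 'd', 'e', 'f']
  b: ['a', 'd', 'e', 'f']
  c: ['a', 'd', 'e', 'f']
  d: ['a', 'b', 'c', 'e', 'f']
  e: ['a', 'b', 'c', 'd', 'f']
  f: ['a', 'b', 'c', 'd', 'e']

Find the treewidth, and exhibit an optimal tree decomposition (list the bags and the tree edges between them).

Each bag holds 5 vertices, so the decomposition has width 4, which upper-bounds the treewidth. For the lower bound, the 5 vertices {a, c, d, e, f} are pairwise adjacent, and any tree decomposition puts a clique entirely inside one bag — forcing width ≥ 4. Therefore the treewidth is 4.

Treewidth 4.
One optimal decomposition is:
Bags: B1 = {a, b, d, e, f}  B2 = {a, c, d, e, f}
Tree: B1–B2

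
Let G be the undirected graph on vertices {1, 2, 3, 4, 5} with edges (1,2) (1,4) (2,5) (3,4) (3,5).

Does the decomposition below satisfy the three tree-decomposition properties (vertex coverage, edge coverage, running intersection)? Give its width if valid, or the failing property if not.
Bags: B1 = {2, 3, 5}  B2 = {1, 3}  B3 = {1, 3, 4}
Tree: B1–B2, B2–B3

No — edge (2,1) lies in no bag.

A tree decomposition must satisfy three properties: every vertex lies in some bag; for every edge, both endpoints lie together in some bag; and for every vertex, the bags containing it form a connected subtree. Here edge (2,1) lies in no bag, so the decomposition is invalid.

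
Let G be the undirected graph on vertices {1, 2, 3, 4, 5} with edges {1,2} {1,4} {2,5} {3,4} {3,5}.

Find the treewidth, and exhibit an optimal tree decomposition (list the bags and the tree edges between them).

Every bag has size at most 3, so the width is 3 − 1 = 2 and tw(G) ≤ 2. The edges 3–4–1–2–5–3 form a cycle, so G is not a tree and its treewidth is at least 2. Combining the bounds, tw(G) = 2.

Treewidth 2.
One such decomposition:
Bags: B1 = {1, 3, 4}  B2 = {1, 2, 3}  B3 = {2, 3, 5}
Tree: B1–B2, B2–B3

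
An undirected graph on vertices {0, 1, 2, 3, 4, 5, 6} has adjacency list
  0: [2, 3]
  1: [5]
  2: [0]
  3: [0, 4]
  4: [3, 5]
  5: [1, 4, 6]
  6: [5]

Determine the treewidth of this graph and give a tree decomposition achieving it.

Each bag holds 2 vertices, so the decomposition has width 1, which upper-bounds the treewidth. Any graph with an edge has treewidth ≥ 1, and G has the edge 4–3. The upper and lower bounds meet at 1, so that is the treewidth.

Treewidth 1.
One optimal decomposition is:
Bags: B1 = {3, 4}  B2 = {4, 5}  B3 = {5, 6}  B4 = {0, 3}  B5 = {0, 2}  B6 = {1, 5}
Tree: B1–B2, B2–B3, B1–B4, B4–B5, B2–B6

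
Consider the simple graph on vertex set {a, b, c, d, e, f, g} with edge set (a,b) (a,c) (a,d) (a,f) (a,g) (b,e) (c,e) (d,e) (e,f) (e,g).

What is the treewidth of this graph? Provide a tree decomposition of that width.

Treewidth 2.
Bags: B1 = {a, b, e}  B2 = {a, c, e}  B3 = {a, d, e}  B4 = {a, e, g}  B5 = {a, e, f}
Tree: B1–B2, B2–B3, B3–B4, B4–B5

Each bag holds 3 vertices, so the decomposition has width 2, which upper-bounds the treewidth. Since e–b–a–c–e is a cycle in G, G is not acyclic. Forests are exactly the graphs of treewidth ≤ 1, so tw(G) ≥ 2. Therefore the treewidth is 2.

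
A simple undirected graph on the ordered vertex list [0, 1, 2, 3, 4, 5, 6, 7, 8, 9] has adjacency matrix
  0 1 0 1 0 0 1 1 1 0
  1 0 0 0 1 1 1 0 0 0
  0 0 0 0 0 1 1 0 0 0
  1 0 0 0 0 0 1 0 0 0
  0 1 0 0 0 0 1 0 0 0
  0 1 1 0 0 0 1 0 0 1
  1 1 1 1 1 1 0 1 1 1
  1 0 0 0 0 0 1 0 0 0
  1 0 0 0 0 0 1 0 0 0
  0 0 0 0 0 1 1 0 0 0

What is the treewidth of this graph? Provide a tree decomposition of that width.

Treewidth 2.
One such decomposition:
Bags: B1 = {5, 6, 9}  B2 = {1, 5, 6}  B3 = {0, 1, 6}  B4 = {0, 3, 6}  B5 = {1, 4, 6}  B6 = {2, 5, 6}  B7 = {0, 6, 7}  B8 = {0, 6, 8}
Tree: B1–B2, B2–B3, B3–B4, B3–B5, B1–B6, B3–B7, B7–B8

Each bag holds 3 vertices, so the decomposition has width 2, which upper-bounds the treewidth. Conversely, {0, 6, 8} is a clique of size 3, and the vertices of any clique must share a bag in every tree decomposition; so some bag has ≥ 3 vertices and tw(G) ≥ 2. The upper and lower bounds meet at 2, so that is the treewidth.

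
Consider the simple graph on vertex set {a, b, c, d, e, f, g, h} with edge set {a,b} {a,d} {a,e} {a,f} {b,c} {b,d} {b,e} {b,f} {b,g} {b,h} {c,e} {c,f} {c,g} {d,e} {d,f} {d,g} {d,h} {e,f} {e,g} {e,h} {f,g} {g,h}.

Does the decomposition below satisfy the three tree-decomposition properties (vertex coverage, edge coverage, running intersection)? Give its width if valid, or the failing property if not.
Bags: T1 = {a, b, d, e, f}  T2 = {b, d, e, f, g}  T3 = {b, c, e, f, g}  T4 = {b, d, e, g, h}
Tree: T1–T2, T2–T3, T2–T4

Yes; width 4.

Checking the three conditions: (i) the bags cover all of {a, b, c, d, e, f, g, h}; (ii) for each edge, some bag contains both endpoints; (iii) the bags containing any fixed vertex form a subtree. All hold, so the decomposition is valid with width 5 − 1 = 4.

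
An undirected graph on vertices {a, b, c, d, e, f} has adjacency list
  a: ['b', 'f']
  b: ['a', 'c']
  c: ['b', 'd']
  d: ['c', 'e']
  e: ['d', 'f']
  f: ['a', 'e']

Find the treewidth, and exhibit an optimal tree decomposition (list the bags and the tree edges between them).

Treewidth 2.
One such decomposition:
Bags: B1 = {d, e, f}  B2 = {a, d, f}  B3 = {a, b, d}  B4 = {b, c, d}
Tree: B1–B2, B2–B3, B3–B4

Each bag holds 3 vertices, so the decomposition has width 2, which upper-bounds the treewidth. Since d–e–f–a–b–c–d is a cycle in G, G is not acyclic. Forests are exactly the graphs of treewidth ≤ 1, so tw(G) ≥ 2. The upper and lower bounds meet at 2, so that is the treewidth.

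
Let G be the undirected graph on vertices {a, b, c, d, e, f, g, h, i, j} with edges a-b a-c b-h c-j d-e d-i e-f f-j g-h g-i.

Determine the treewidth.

2

A width-2 tree decomposition is:
Bags: B1 = {d, g, i}  B2 = {d, e, g}  B3 = {e, f, g}  B4 = {f, g, j}  B5 = {c, g, j}  B6 = {a, c, g}  B7 = {a, b, g}  B8 = {b, g, h}
Tree: B1–B2, B2–B3, B3–B4, B4–B5, B5–B6, B6–B7, B7–B8
Each bag holds 3 vertices, so the decomposition has width 2, which upper-bounds the treewidth. Since g–i–d–e–f–j–c–a–b–h–g is a cycle in G, G is not acyclic. Forests are exactly the graphs of treewidth ≤ 1, so tw(G) ≥ 2. Combining the bounds, tw(G) = 2.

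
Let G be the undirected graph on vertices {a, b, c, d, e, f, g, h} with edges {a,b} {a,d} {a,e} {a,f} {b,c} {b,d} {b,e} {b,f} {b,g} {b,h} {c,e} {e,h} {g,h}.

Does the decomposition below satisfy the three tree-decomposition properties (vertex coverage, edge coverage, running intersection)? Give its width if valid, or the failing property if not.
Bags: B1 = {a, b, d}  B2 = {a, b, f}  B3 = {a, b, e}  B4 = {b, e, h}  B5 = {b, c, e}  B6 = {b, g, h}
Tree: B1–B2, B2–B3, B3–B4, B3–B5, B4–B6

Every vertex of G appears in some bag (union = {a, b, c, d, e, f, g, h}); every edge is covered by a bag; and for each vertex v the set of bags containing v is connected in the bag tree. The decomposition is therefore valid. The largest bag has 3 vertices, so the width is 2.

Yes; width 2.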